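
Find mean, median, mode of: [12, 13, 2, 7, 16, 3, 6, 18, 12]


Sorted: [2, 3, 6, 7, 12, 12, 13, 16, 18]
Mean = 89/9
Median = 12
Freq: {12: 2, 13: 1, 2: 1, 7: 1, 16: 1, 3: 1, 6: 1, 18: 1}
Mode: [12]

Mean=89/9, Median=12, Mode=12


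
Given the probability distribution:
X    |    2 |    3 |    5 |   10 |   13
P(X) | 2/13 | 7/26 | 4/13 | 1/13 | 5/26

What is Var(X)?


E[X] = 77/13
E[X²] = 662/13
Var(X) = E[X²] - (E[X])² = 662/13 - 5929/169 = 2677/169

Var(X) = 2677/169 ≈ 15.8402


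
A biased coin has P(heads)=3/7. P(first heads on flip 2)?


Geometric: P(X=2) = (1-p)^(k-1)×p = (4/7)^1×3/7 = 12/49

P(X=2) = 12/49 ≈ 24.49%


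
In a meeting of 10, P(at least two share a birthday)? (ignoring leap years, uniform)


P(all different) = Π(365-i)/365 for i=0..9
= 0.883052
P(match) = 1 - 0.883052 = 0.116948

P ≈ 0.1169 ≈ 11.69%


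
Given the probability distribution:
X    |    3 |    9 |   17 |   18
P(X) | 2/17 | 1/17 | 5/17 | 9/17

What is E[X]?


E[X] = Σ x·P(X=x)
= (3)×(2/17) + (9)×(1/17) + (17)×(5/17) + (18)×(9/17)
= 262/17

E[X] = 262/17


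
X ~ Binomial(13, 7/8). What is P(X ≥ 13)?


P(X ≥ 13) = Σ P(X=i) for i=13..13
P(X=13) = 96889010407/549755813888
Sum = 96889010407/549755813888

P(X ≥ 13) = 96889010407/549755813888 ≈ 17.62%


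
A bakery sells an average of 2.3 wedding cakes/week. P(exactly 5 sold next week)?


Poisson(λ=2.3): P(X=5) = e^(-λ)×λ^k/k!
= e^(-2.3) × 2.3^5 / 5!
≈ 0.1002588437 × 64.36343 / 120 ≈ 0.053775

P(X=5) ≈ 0.053775 ≈ 5.38%


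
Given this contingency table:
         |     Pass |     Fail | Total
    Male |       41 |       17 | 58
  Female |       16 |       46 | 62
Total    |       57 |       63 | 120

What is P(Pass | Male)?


P(Pass | Male) = 41/(41+17) = 41/58

P(Pass|Male) = 41/58 ≈ 70.69%


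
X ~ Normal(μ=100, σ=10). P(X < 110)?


z = (110-100)/10 = 1.0
P(Z < 1.0) = 0.8413

P(X < 110) ≈ 0.8413


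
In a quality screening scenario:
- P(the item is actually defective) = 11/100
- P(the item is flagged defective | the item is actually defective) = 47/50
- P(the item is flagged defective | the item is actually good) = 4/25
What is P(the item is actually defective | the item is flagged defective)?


Using Bayes' theorem:
P(A|B) = P(B|A)·P(A) / P(B)

P(the item is flagged defective) = 47/50 × 11/100 + 4/25 × 89/100
= 517/5000 + 89/625 = 1229/5000

P(the item is actually defective|the item is flagged defective) = (517/5000) / (1229/5000) = 517/1229

P(the item is actually defective|the item is flagged defective) = 517/1229 ≈ 42.07%


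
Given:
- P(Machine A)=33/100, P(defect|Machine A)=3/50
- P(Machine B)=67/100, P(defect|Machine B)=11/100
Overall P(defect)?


P(B) = Σ P(B|Aᵢ)×P(Aᵢ)
  3/50×33/100 = 99/5000
  11/100×67/100 = 737/10000
Sum = 187/2000

P(defect) = 187/2000 ≈ 9.35%


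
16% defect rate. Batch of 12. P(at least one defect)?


P(all good) = (21/25)^12 = 7355827511386641/59604644775390625
P(≥1 defect) = 52248817264003984/59604644775390625

P = 52248817264003984/59604644775390625 ≈ 87.66%


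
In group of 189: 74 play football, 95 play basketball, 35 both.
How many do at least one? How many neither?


|A∪B| = 74+95-35 = 134
Neither = 189-134 = 55

At least one: 134; Neither: 55


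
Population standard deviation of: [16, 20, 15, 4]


Mean = 55/4
  (16-55/4)²=81/16
  (20-55/4)²=625/16
  (15-55/4)²=25/16
  (4-55/4)²=1521/16
Σ(x-μ)² = 563/4
σ² = (563/4)/4 = 563/16

σ = √(563/16) ≈ 5.9319


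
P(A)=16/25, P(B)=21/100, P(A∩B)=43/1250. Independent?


P(A)×P(B) = 84/625
P(A∩B) = 43/1250
Not equal → NOT independent

No, not independent


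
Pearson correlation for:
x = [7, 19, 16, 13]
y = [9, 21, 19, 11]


n=4, Σx=55, Σy=60, Σxy=909, Σx²=835, Σy²=1004
r = (4×909 - 55×60)/√((4×835 - 55²)(4×1004 - 60²))
= 336/√(315×416) = 336/√131040 ≈ 336/361.9945 ≈ 0.9282

r ≈ 0.9282


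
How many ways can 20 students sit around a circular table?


Circular arrangements of 20 distinct objects: fix one position to break rotational symmetry.
(n-1)! = 19! = 121645100408832000

121645100408832000


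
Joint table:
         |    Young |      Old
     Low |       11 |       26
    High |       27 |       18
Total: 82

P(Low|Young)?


P(Low|Young) = 11/(11+27) = 11/38

P = 11/38 ≈ 28.95%


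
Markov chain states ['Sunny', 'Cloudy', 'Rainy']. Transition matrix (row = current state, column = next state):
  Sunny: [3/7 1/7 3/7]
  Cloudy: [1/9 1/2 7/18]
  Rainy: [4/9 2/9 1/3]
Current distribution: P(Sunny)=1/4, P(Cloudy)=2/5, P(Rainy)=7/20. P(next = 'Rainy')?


P(next=Rainy) = Σᵢ P(now=i)×P(i→Rainy)
= 1/4×3/7 + 2/5×7/18 + 7/20×1/3
= 3/28 + 7/45 + 7/60 = 239/630

P = 239/630 ≈ 0.3794


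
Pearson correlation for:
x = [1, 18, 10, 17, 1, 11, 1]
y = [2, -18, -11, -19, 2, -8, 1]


n=7, Σx=59, Σy=-51, Σxy=-840, Σx²=837, Σy²=879
r = (7×(-840) - 59×(-51))/√((7×837 - 59²)(7×879 - (-51)²))
= -2871/√(2378×3552) = -2871/√8446656 ≈ -2871/2906.3131 ≈ -0.9878

r ≈ -0.9878


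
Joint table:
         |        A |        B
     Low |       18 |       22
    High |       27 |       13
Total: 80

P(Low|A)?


P(Low|A) = 18/(18+27) = 18/45 = 2/5

P = 2/5 ≈ 40.00%


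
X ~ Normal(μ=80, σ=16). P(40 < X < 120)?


z₁=(40-80)/16=-2.5, z₂=(120-80)/16=2.5
P = Φ(2.5) - Φ(-2.5) = 0.993790 - 0.006210 = 0.987580 ≈ 0.9876

P(40 < X < 120) ≈ 0.9876


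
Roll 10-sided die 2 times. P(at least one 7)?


P(no 7)^2 = (9/10)^2 = 81/100
P(≥1) = 1 - 81/100 = 19/100

P = 19/100 ≈ 19.00%


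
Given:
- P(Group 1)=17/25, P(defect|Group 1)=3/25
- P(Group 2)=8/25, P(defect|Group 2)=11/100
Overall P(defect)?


P(B) = Σ P(B|Aᵢ)×P(Aᵢ)
  3/25×17/25 = 51/625
  11/100×8/25 = 22/625
Sum = 73/625

P(defect) = 73/625 ≈ 11.68%


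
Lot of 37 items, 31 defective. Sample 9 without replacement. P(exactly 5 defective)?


Hypergeometric: C(31,5)×C(6,4)/C(37,9)
= 169911×15/124403620 = 567/27676

P(X=5) = 567/27676 ≈ 2.05%


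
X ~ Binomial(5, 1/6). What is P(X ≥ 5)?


P(X ≥ 5) = Σ P(X=i) for i=5..5
P(X=5) = 1/7776
Sum = 1/7776

P(X ≥ 5) = 1/7776 ≈ 0.01%


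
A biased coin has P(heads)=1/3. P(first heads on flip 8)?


Geometric: P(X=8) = (1-p)^(k-1)×p = (2/3)^7×1/3 = 128/6561

P(X=8) = 128/6561 ≈ 1.95%


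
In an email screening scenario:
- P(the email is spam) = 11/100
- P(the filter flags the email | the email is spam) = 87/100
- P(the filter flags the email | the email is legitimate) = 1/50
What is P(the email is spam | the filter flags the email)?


Using Bayes' theorem:
P(A|B) = P(B|A)·P(A) / P(B)

P(the filter flags the email) = 87/100 × 11/100 + 1/50 × 89/100
= 957/10000 + 89/5000 = 227/2000

P(the email is spam|the filter flags the email) = (957/10000) / (227/2000) = 957/1135

P(the email is spam|the filter flags the email) = 957/1135 ≈ 84.32%


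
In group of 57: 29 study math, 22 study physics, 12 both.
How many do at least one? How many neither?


|A∪B| = 29+22-12 = 39
Neither = 57-39 = 18

At least one: 39; Neither: 18


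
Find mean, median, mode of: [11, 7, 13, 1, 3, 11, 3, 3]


Sorted: [1, 3, 3, 3, 7, 11, 11, 13]
Mean = 52/8 = 13/2
Median = 5
Freq: {11: 2, 7: 1, 13: 1, 1: 1, 3: 3}
Mode: [3]

Mean=13/2, Median=5, Mode=3


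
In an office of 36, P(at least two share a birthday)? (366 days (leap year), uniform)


P(all different) = Π(366-i)/366 for i=0..35
= 0.168667
P(match) = 1 - 0.168667 = 0.831333

P ≈ 0.8313 ≈ 83.13%


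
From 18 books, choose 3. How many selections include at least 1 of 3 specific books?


Complement: C(18,3) - C(15,3) = 816 - 455 = 361

361


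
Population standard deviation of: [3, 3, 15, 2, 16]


Mean = 39/5
  (3-39/5)²=576/25
  (3-39/5)²=576/25
  (15-39/5)²=1296/25
  (2-39/5)²=841/25
  (16-39/5)²=1681/25
Σ(x-μ)² = 994/5
σ² = (994/5)/5 = 994/25

σ = √(994/25) ≈ 6.3056


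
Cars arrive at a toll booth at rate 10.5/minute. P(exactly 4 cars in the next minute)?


Poisson(λ=10.5): P(X=4) = e^(-λ)×λ^k/k!
= e^(-10.5) × 10.5^4 / 4!
≈ 2.753644935e-05 × 12155.0625 / 24 ≈ 0.013946

P(X=4) ≈ 0.013946 ≈ 1.39%


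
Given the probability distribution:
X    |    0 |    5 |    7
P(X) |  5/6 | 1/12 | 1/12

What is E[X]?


E[X] = Σ x·P(X=x)
= (0)×(5/6) + (5)×(1/12) + (7)×(1/12)
= 1

E[X] = 1


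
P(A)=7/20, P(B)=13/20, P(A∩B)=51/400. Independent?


P(A)×P(B) = 91/400
P(A∩B) = 51/400
Not equal → NOT independent

No, not independent


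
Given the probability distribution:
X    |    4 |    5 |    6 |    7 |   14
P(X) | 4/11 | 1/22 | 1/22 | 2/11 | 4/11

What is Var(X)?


E[X] = 183/22
E[X²] = 1953/22
Var(X) = E[X²] - (E[X])² = 1953/22 - 33489/484 = 9477/484

Var(X) = 9477/484 ≈ 19.5806


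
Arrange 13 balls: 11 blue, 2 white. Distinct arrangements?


13!/(11!×2!) = 78

78


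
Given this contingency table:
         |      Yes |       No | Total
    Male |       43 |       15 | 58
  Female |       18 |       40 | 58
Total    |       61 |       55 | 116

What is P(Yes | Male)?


P(Yes | Male) = 43/(43+15) = 43/58

P(Yes|Male) = 43/58 ≈ 74.14%


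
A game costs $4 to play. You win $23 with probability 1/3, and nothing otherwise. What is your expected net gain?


E[gain] = (23-4)×1/3 + (-4)×2/3
= 19/3 - 8/3 = 11/3

Expected net gain = $11/3 ≈ $3.67


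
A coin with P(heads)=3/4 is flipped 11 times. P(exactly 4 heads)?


Binomial: P(X=4) = C(11,4)×p^4×(1-p)^7
= 330 × 81/256 × 1/16384 = 13365/2097152

P(X=4) = 13365/2097152 ≈ 0.64%


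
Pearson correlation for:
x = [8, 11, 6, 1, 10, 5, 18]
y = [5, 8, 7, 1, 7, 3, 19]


n=7, Σx=59, Σy=50, Σxy=598, Σx²=671, Σy²=558
r = (7×598 - 59×50)/√((7×671 - 59²)(7×558 - 50²))
= 1236/√(1216×1406) = 1236/√1709696 ≈ 1236/1307.5534 ≈ 0.9453

r ≈ 0.9453


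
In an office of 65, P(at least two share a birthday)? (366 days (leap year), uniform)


P(all different) = Π(366-i)/366 for i=0..64
= 0.002358
P(match) = 1 - 0.002358 = 0.997642

P ≈ 0.9976 ≈ 99.76%


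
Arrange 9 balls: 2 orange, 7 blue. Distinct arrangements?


9!/(2!×7!) = 36

36


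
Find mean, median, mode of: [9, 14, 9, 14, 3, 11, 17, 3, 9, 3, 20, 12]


Sorted: [3, 3, 3, 9, 9, 9, 11, 12, 14, 14, 17, 20]
Mean = 124/12 = 31/3
Median = 10
Freq: {9: 3, 14: 2, 3: 3, 11: 1, 17: 1, 20: 1, 12: 1}
Mode: [3, 9]

Mean=31/3, Median=10, Mode=[3, 9]


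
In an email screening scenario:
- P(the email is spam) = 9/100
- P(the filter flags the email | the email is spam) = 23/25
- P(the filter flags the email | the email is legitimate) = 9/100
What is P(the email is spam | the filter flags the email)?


Using Bayes' theorem:
P(A|B) = P(B|A)·P(A) / P(B)

P(the filter flags the email) = 23/25 × 9/100 + 9/100 × 91/100
= 207/2500 + 819/10000 = 1647/10000

P(the email is spam|the filter flags the email) = (207/2500) / (1647/10000) = 92/183

P(the email is spam|the filter flags the email) = 92/183 ≈ 50.27%


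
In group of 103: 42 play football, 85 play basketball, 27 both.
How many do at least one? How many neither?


|A∪B| = 42+85-27 = 100
Neither = 103-100 = 3

At least one: 100; Neither: 3


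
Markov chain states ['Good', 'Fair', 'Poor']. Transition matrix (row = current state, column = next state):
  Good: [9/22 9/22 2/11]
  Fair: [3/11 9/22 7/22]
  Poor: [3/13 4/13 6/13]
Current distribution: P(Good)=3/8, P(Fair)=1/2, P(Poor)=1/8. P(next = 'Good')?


P(next=Good) = Σᵢ P(now=i)×P(i→Good)
= 3/8×9/22 + 1/2×3/11 + 1/8×3/13
= 27/176 + 3/22 + 3/104 = 729/2288

P = 729/2288 ≈ 0.3186


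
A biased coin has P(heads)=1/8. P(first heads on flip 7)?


Geometric: P(X=7) = (1-p)^(k-1)×p = (7/8)^6×1/8 = 117649/2097152

P(X=7) = 117649/2097152 ≈ 5.61%


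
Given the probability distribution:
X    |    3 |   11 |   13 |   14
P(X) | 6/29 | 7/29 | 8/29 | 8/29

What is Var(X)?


E[X] = 311/29
E[X²] = 3821/29
Var(X) = E[X²] - (E[X])² = 3821/29 - 96721/841 = 14088/841

Var(X) = 14088/841 ≈ 16.7515


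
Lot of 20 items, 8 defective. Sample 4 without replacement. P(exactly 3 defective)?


Hypergeometric: C(8,3)×C(12,1)/C(20,4)
= 56×12/4845 = 224/1615

P(X=3) = 224/1615 ≈ 13.87%


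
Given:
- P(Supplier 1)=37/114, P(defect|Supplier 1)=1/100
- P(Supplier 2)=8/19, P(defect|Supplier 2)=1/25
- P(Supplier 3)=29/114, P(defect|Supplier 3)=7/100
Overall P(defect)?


P(B) = Σ P(B|Aᵢ)×P(Aᵢ)
  1/100×37/114 = 37/11400
  1/25×8/19 = 8/475
  7/100×29/114 = 203/11400
Sum = 18/475

P(defect) = 18/475 ≈ 3.79%


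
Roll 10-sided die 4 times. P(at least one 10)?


P(no 10)^4 = (9/10)^4 = 6561/10000
P(≥1) = 1 - 6561/10000 = 3439/10000

P = 3439/10000 ≈ 34.39%


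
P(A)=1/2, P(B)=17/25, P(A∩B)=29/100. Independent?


P(A)×P(B) = 17/50
P(A∩B) = 29/100
Not equal → NOT independent

No, not independent


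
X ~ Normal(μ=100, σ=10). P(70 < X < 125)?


z₁=(70-100)/10=-3.0, z₂=(125-100)/10=2.5
P = Φ(2.5) - Φ(-3.0) = 0.993790 - 0.001350 = 0.992440 ≈ 0.9924

P(70 < X < 125) ≈ 0.9924


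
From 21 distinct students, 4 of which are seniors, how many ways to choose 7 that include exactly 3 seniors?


Choose 3 of the 4 seniors and 4 of the other 17 students:
C(4,3)×C(17,4) = 4×2380 = 9520

9520


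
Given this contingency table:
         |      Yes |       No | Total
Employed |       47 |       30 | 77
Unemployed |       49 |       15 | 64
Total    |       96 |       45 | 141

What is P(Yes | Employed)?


P(Yes | Employed) = 47/(47+30) = 47/77

P(Yes|Employed) = 47/77 ≈ 61.04%


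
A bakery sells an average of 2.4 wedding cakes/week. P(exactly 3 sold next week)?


Poisson(λ=2.4): P(X=3) = e^(-λ)×λ^k/k!
= e^(-2.4) × 2.4^3 / 3!
≈ 0.09071795329 × 13.824 / 6 ≈ 0.209014

P(X=3) ≈ 0.209014 ≈ 20.90%


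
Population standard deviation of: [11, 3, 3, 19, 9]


Mean = 45/5 = 9
  (11-9)²=4
  (3-9)²=36
  (3-9)²=36
  (19-9)²=100
  (9-9)²=0
Σ(x-μ)² = 176
σ² = 176/5

σ = √(176/5) ≈ 5.9330


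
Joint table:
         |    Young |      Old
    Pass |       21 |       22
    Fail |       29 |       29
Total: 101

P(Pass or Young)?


P(Pass∨Young) = P(Pass) + P(Young) - P(Pass∧Young)
= (43 + 50 - 21)/101 = 72/101

P = 72/101 ≈ 71.29%


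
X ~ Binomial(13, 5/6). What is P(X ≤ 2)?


P(X ≤ 2) = Σ P(X=i) for i=0..2
P(X=0) = 1/13060694016
P(X=1) = 65/13060694016
P(X=2) = 325/2176782336
Sum = 7/45349632

P(X ≤ 2) = 7/45349632 ≈ 0.00%


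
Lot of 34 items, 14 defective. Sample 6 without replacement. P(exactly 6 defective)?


Hypergeometric: C(14,6)×C(20,0)/C(34,6)
= 3003×1/1344904 = 273/122264

P(X=6) = 273/122264 ≈ 0.22%


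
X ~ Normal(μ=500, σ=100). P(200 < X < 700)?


z₁=(200-500)/100=-3.0, z₂=(700-500)/100=2.0
P = Φ(2.0) - Φ(-3.0) = 0.977250 - 0.001350 = 0.975900 ≈ 0.9759

P(200 < X < 700) ≈ 0.9759


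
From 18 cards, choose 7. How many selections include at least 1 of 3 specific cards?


Complement: C(18,7) - C(15,7) = 31824 - 6435 = 25389

25389


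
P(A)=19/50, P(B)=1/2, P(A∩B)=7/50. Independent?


P(A)×P(B) = 19/100
P(A∩B) = 7/50
Not equal → NOT independent

No, not independent


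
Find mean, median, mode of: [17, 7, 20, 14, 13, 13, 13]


Sorted: [7, 13, 13, 13, 14, 17, 20]
Mean = 97/7
Median = 13
Freq: {17: 1, 7: 1, 20: 1, 14: 1, 13: 3}
Mode: [13]

Mean=97/7, Median=13, Mode=13


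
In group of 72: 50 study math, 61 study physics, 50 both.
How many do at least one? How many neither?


|A∪B| = 50+61-50 = 61
Neither = 72-61 = 11

At least one: 61; Neither: 11


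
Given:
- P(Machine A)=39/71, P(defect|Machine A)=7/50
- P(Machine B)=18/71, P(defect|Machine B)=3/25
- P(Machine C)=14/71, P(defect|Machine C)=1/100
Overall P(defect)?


P(B) = Σ P(B|Aᵢ)×P(Aᵢ)
  7/50×39/71 = 273/3550
  3/25×18/71 = 54/1775
  1/100×14/71 = 7/3550
Sum = 194/1775

P(defect) = 194/1775 ≈ 10.93%


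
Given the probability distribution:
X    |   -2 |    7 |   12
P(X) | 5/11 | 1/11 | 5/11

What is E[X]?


E[X] = Σ x·P(X=x)
= (-2)×(5/11) + (7)×(1/11) + (12)×(5/11)
= 57/11

E[X] = 57/11


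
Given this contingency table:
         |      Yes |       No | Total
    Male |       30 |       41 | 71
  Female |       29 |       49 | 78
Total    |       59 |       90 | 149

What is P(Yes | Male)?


P(Yes | Male) = 30/(30+41) = 30/71

P(Yes|Male) = 30/71 ≈ 42.25%


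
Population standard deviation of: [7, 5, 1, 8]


Mean = 21/4
  (7-21/4)²=49/16
  (5-21/4)²=1/16
  (1-21/4)²=289/16
  (8-21/4)²=121/16
Σ(x-μ)² = 115/4
σ² = (115/4)/4 = 115/16

σ = √(115/16) ≈ 2.6810


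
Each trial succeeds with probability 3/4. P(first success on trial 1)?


Geometric: P(X=1) = (1-p)^(k-1)×p = (1/4)^0×3/4 = 3/4

P(X=1) = 3/4 ≈ 75.00%


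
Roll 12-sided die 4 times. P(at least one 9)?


P(no 9)^4 = (11/12)^4 = 14641/20736
P(≥1) = 1 - 14641/20736 = 6095/20736

P = 6095/20736 ≈ 29.39%


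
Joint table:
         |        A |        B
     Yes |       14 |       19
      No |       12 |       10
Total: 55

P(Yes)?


P(Yes) = (14+19)/55 = 33/55 = 3/5

P(Yes) = 3/5 ≈ 60.00%


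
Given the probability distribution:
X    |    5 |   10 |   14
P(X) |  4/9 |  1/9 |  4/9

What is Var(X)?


E[X] = 86/9
E[X²] = 328/3
Var(X) = E[X²] - (E[X])² = 328/3 - 7396/81 = 1460/81

Var(X) = 1460/81 ≈ 18.0247


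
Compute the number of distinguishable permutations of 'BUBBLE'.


Letters: 6, freq: {'B': 3, 'U': 1, 'L': 1, 'E': 1}
6!/(3!×1!×1!×1!) = 720/6 = 120

120


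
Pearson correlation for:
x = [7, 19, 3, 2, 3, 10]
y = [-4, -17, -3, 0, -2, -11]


n=6, Σx=44, Σy=-37, Σxy=-476, Σx²=532, Σy²=439
r = (6×(-476) - 44×(-37))/√((6×532 - 44²)(6×439 - (-37)²))
= -1228/√(1256×1265) = -1228/√1588840 ≈ -1228/1260.4920 ≈ -0.9742

r ≈ -0.9742


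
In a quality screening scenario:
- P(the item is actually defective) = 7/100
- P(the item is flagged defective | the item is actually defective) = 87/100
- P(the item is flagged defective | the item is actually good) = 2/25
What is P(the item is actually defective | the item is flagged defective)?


Using Bayes' theorem:
P(A|B) = P(B|A)·P(A) / P(B)

P(the item is flagged defective) = 87/100 × 7/100 + 2/25 × 93/100
= 609/10000 + 93/1250 = 1353/10000

P(the item is actually defective|the item is flagged defective) = (609/10000) / (1353/10000) = 203/451

P(the item is actually defective|the item is flagged defective) = 203/451 ≈ 45.01%


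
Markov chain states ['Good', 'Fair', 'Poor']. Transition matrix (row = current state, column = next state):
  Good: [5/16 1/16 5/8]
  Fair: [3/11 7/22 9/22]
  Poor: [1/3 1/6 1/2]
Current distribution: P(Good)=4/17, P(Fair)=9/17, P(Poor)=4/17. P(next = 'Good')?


P(next=Good) = Σᵢ P(now=i)×P(i→Good)
= 4/17×5/16 + 9/17×3/11 + 4/17×1/3
= 5/68 + 27/187 + 4/51 = 665/2244

P = 665/2244 ≈ 0.2963


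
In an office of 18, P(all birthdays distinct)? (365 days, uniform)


P(all different) = Π(365-i)/365 for i=0..17
= (365/365)×(364/365)×...×(348/365)
= 0.653089

P ≈ 0.6531 ≈ 65.31%


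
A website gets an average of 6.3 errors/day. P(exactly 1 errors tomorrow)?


Poisson(λ=6.3): P(X=1) = e^(-λ)×λ^k/k!
= e^(-6.3) × 6.3^1 / 1!
≈ 0.001836304777 × 6.3 / 1 ≈ 0.011569

P(X=1) ≈ 0.011569 ≈ 1.16%


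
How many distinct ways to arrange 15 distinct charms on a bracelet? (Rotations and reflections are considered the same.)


Free circular arrangements: rotations and reflections both identified.
(n-1)!/2 = 14!/2 = 87178291200/2 = 43589145600

43589145600


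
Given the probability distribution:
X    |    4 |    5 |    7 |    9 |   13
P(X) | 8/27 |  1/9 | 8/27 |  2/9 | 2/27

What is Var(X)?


E[X] = 61/9
E[X²] = 473/9
Var(X) = E[X²] - (E[X])² = 473/9 - 3721/81 = 536/81

Var(X) = 536/81 ≈ 6.6173


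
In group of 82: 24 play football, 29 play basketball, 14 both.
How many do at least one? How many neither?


|A∪B| = 24+29-14 = 39
Neither = 82-39 = 43

At least one: 39; Neither: 43


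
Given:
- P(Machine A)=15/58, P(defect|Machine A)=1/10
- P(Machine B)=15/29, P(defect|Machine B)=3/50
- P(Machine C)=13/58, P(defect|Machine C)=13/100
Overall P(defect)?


P(B) = Σ P(B|Aᵢ)×P(Aᵢ)
  1/10×15/58 = 3/116
  3/50×15/29 = 9/290
  13/100×13/58 = 169/5800
Sum = 499/5800

P(defect) = 499/5800 ≈ 8.60%


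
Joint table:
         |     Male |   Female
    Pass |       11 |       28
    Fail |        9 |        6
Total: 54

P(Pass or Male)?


P(Pass∨Male) = P(Pass) + P(Male) - P(Pass∧Male)
= (39 + 20 - 11)/54 = 48/54 = 8/9

P = 8/9 ≈ 88.89%


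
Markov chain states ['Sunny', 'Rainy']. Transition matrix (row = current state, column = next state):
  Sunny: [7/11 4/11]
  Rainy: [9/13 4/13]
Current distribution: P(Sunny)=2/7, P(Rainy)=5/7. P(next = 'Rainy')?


P(next=Rainy) = Σᵢ P(now=i)×P(i→Rainy)
= 2/7×4/11 + 5/7×4/13
= 8/77 + 20/91 = 324/1001

P = 324/1001 ≈ 0.3237


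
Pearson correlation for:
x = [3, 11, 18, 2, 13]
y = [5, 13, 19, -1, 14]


n=5, Σx=47, Σy=50, Σxy=680, Σx²=627, Σy²=752
r = (5×680 - 47×50)/√((5×627 - 47²)(5×752 - 50²))
= 1050/√(926×1260) = 1050/√1166760 ≈ 1050/1080.1667 ≈ 0.9721

r ≈ 0.9721


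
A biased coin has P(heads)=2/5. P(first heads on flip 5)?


Geometric: P(X=5) = (1-p)^(k-1)×p = (3/5)^4×2/5 = 162/3125

P(X=5) = 162/3125 ≈ 5.18%


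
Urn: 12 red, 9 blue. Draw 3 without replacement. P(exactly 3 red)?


Hypergeometric: C(12,3)×C(9,0)/C(21,3)
= 220×1/1330 = 22/133

P(X=3) = 22/133 ≈ 16.54%


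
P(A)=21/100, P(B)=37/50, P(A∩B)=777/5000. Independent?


P(A)×P(B) = 777/5000
P(A∩B) = 777/5000
Equal ✓ → Independent

Yes, independent


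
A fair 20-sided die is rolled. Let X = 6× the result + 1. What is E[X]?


E[die] = (1+20)/2 = 21/2
E[X] = 6×21/2 + 1 = 64

E[X] = 64


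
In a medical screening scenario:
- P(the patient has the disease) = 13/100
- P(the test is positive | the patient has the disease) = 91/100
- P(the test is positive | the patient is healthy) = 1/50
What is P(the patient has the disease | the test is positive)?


Using Bayes' theorem:
P(A|B) = P(B|A)·P(A) / P(B)

P(the test is positive) = 91/100 × 13/100 + 1/50 × 87/100
= 1183/10000 + 87/5000 = 1357/10000

P(the patient has the disease|the test is positive) = (1183/10000) / (1357/10000) = 1183/1357

P(the patient has the disease|the test is positive) = 1183/1357 ≈ 87.18%


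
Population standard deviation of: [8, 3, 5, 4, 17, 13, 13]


Mean = 63/7 = 9
  (8-9)²=1
  (3-9)²=36
  (5-9)²=16
  (4-9)²=25
  (17-9)²=64
  (13-9)²=16
  (13-9)²=16
Σ(x-μ)² = 174
σ² = 174/7

σ = √(174/7) ≈ 4.9857


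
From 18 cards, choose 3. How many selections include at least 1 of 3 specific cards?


Complement: C(18,3) - C(15,3) = 816 - 455 = 361

361


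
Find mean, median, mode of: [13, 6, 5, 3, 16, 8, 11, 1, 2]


Sorted: [1, 2, 3, 5, 6, 8, 11, 13, 16]
Mean = 65/9
Median = 6
Freq: {13: 1, 6: 1, 5: 1, 3: 1, 16: 1, 8: 1, 11: 1, 1: 1, 2: 1}
Mode: No mode

Mean=65/9, Median=6, Mode=No mode


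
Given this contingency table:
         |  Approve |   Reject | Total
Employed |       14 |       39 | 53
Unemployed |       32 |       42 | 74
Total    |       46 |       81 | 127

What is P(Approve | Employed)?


P(Approve | Employed) = 14/(14+39) = 14/53

P(Approve|Employed) = 14/53 ≈ 26.42%


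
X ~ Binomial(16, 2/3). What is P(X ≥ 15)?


P(X ≥ 15) = Σ P(X=i) for i=15..16
P(X=15) = 524288/43046721
P(X=16) = 65536/43046721
Sum = 65536/4782969

P(X ≥ 15) = 65536/4782969 ≈ 1.37%


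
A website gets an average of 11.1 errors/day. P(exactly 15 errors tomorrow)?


Poisson(λ=11.1): P(X=15) = e^(-λ)×λ^k/k!
= e^(-11.1) × 11.1^15 / 15!
≈ 1.511232382e-05 × 4.78458948834e+15 / 1307674368000 ≈ 0.055294

P(X=15) ≈ 0.055294 ≈ 5.53%


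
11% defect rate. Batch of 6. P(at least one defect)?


P(all good) = (89/100)^6 = 496981290961/1000000000000
P(≥1 defect) = 503018709039/1000000000000

P = 503018709039/1000000000000 ≈ 50.30%


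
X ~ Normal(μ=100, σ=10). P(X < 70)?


z = (70-100)/10 = -3.0
P(Z < -3.0) = 0.0013

P(X < 70) ≈ 0.0013


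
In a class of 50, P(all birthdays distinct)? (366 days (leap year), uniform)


P(all different) = Π(366-i)/366 for i=0..49
= (366/366)×(365/366)×...×(317/366)
= 0.029927

P ≈ 0.0299 ≈ 2.99%


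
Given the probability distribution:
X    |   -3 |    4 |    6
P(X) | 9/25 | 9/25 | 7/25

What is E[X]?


E[X] = Σ x·P(X=x)
= (-3)×(9/25) + (4)×(9/25) + (6)×(7/25)
= 51/25

E[X] = 51/25


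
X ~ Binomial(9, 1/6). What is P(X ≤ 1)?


P(X ≤ 1) = Σ P(X=i) for i=0..1
P(X=0) = 1953125/10077696
P(X=1) = 390625/1119744
Sum = 2734375/5038848

P(X ≤ 1) = 2734375/5038848 ≈ 54.27%


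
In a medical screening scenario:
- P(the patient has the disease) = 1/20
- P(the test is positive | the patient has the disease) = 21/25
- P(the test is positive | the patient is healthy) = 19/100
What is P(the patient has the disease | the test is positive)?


Using Bayes' theorem:
P(A|B) = P(B|A)·P(A) / P(B)

P(the test is positive) = 21/25 × 1/20 + 19/100 × 19/20
= 21/500 + 361/2000 = 89/400

P(the patient has the disease|the test is positive) = (21/500) / (89/400) = 84/445

P(the patient has the disease|the test is positive) = 84/445 ≈ 18.88%


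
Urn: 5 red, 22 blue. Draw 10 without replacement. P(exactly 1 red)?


Hypergeometric: C(5,1)×C(22,9)/C(27,10)
= 5×497420/8436285 = 2380/8073

P(X=1) = 2380/8073 ≈ 29.48%


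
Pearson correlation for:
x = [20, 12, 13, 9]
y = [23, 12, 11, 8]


n=4, Σx=54, Σy=54, Σxy=819, Σx²=794, Σy²=858
r = (4×819 - 54×54)/√((4×794 - 54²)(4×858 - 54²))
= 360/√(260×516) = 360/√134160 ≈ 360/366.2786 ≈ 0.9829

r ≈ 0.9829


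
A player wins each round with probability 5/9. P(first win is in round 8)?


Geometric: P(X=8) = (1-p)^(k-1)×p = (4/9)^7×5/9 = 81920/43046721

P(X=8) = 81920/43046721 ≈ 0.19%


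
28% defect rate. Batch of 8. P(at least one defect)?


P(all good) = (18/25)^8 = 11019960576/152587890625
P(≥1 defect) = 141567930049/152587890625

P = 141567930049/152587890625 ≈ 92.78%


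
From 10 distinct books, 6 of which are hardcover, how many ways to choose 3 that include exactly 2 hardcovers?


Choose 2 of the 6 hardcovers and 1 of the other 4 books:
C(6,2)×C(4,1) = 15×4 = 60

60


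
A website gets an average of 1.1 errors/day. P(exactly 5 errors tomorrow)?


Poisson(λ=1.1): P(X=5) = e^(-λ)×λ^k/k!
= e^(-1.1) × 1.1^5 / 5!
≈ 0.3328710837 × 1.61051 / 120 ≈ 0.004467

P(X=5) ≈ 0.004467 ≈ 0.45%


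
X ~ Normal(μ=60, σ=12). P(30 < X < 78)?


z₁=(30-60)/12=-2.5, z₂=(78-60)/12=1.5
P = Φ(1.5) - Φ(-2.5) = 0.933193 - 0.006210 = 0.926983 ≈ 0.9270

P(30 < X < 78) ≈ 0.9270


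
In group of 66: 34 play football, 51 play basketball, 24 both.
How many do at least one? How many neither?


|A∪B| = 34+51-24 = 61
Neither = 66-61 = 5

At least one: 61; Neither: 5


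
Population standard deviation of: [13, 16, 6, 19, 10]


Mean = 64/5
  (13-64/5)²=1/25
  (16-64/5)²=256/25
  (6-64/5)²=1156/25
  (19-64/5)²=961/25
  (10-64/5)²=196/25
Σ(x-μ)² = 514/5
σ² = (514/5)/5 = 514/25

σ = √(514/25) ≈ 4.5343


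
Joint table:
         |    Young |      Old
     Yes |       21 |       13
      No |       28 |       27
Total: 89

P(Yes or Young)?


P(Yes∨Young) = P(Yes) + P(Young) - P(Yes∧Young)
= (34 + 49 - 21)/89 = 62/89

P = 62/89 ≈ 69.66%


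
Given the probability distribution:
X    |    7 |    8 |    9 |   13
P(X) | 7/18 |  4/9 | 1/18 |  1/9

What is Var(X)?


E[X] = 74/9
E[X²] = 637/9
Var(X) = E[X²] - (E[X])² = 637/9 - 5476/81 = 257/81

Var(X) = 257/81 ≈ 3.1728


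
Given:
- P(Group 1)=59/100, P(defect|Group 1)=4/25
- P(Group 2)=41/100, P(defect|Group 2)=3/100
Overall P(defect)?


P(B) = Σ P(B|Aᵢ)×P(Aᵢ)
  4/25×59/100 = 59/625
  3/100×41/100 = 123/10000
Sum = 1067/10000

P(defect) = 1067/10000 ≈ 10.67%


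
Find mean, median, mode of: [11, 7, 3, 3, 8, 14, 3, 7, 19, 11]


Sorted: [3, 3, 3, 7, 7, 8, 11, 11, 14, 19]
Mean = 86/10 = 43/5
Median = 15/2
Freq: {11: 2, 7: 2, 3: 3, 8: 1, 14: 1, 19: 1}
Mode: [3]

Mean=43/5, Median=15/2, Mode=3


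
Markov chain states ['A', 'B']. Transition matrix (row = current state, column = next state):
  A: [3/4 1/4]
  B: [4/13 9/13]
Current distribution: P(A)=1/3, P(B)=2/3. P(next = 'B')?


P(next=B) = Σᵢ P(now=i)×P(i→B)
= 1/3×1/4 + 2/3×9/13
= 1/12 + 6/13 = 85/156

P = 85/156 ≈ 0.5449


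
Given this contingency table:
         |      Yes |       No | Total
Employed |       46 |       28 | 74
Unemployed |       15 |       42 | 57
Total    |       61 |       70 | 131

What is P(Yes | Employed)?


P(Yes | Employed) = 46/(46+28) = 46/74 = 23/37

P(Yes|Employed) = 23/37 ≈ 62.16%


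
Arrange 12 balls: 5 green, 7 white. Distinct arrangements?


12!/(5!×7!) = 792

792


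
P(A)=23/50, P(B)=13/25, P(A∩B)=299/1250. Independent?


P(A)×P(B) = 299/1250
P(A∩B) = 299/1250
Equal ✓ → Independent

Yes, independent


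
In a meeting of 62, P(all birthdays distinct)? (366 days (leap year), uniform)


P(all different) = Π(366-i)/366 for i=0..61
= (366/366)×(365/366)×...×(305/366)
= 0.004156

P ≈ 0.0042 ≈ 0.42%


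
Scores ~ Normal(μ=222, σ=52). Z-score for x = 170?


z = (x - μ)/σ = (170 - 222)/52 = -1.0

z = -1.0


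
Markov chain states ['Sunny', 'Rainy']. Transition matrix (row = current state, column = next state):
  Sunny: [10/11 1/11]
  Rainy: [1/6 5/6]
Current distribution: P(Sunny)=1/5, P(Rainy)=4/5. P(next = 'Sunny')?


P(next=Sunny) = Σᵢ P(now=i)×P(i→Sunny)
= 1/5×10/11 + 4/5×1/6
= 2/11 + 2/15 = 52/165

P = 52/165 ≈ 0.3152


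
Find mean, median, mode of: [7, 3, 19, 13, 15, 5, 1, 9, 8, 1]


Sorted: [1, 1, 3, 5, 7, 8, 9, 13, 15, 19]
Mean = 81/10
Median = 15/2
Freq: {7: 1, 3: 1, 19: 1, 13: 1, 15: 1, 5: 1, 1: 2, 9: 1, 8: 1}
Mode: [1]

Mean=81/10, Median=15/2, Mode=1


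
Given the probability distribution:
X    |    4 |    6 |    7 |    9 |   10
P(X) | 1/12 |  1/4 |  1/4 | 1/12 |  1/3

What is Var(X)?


E[X] = 23/3
E[X²] = 188/3
Var(X) = E[X²] - (E[X])² = 188/3 - 529/9 = 35/9

Var(X) = 35/9 ≈ 3.8889


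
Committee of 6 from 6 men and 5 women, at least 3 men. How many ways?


Count by #men:
  3M,3W: C(6,3)×C(5,3)=200
  4M,2W: C(6,4)×C(5,2)=150
  5M,1W: C(6,5)×C(5,1)=30
  6M,0W: C(6,6)×C(5,0)=1
Total = 381

381


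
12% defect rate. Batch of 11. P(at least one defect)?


P(all good) = (22/25)^11 = 584318301411328/2384185791015625
P(≥1 defect) = 1799867489604297/2384185791015625

P = 1799867489604297/2384185791015625 ≈ 75.49%


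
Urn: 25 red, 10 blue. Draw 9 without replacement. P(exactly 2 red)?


Hypergeometric: C(25,2)×C(10,7)/C(35,9)
= 300×120/70607460 = 600/1176791

P(X=2) = 600/1176791 ≈ 0.05%


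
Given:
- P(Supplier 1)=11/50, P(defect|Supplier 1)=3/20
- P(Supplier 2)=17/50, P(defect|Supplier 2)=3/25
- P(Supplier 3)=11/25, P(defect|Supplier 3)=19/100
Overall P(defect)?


P(B) = Σ P(B|Aᵢ)×P(Aᵢ)
  3/20×11/50 = 33/1000
  3/25×17/50 = 51/1250
  19/100×11/25 = 209/2500
Sum = 787/5000

P(defect) = 787/5000 ≈ 15.74%


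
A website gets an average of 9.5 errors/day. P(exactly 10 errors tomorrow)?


Poisson(λ=9.5): P(X=10) = e^(-λ)×λ^k/k!
= e^(-9.5) × 9.5^10 / 10!
≈ 7.485182989e-05 × 5987369392.38 / 3628800 ≈ 0.123502

P(X=10) ≈ 0.123502 ≈ 12.35%


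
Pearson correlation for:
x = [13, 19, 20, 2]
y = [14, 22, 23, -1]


n=4, Σx=54, Σy=58, Σxy=1058, Σx²=934, Σy²=1210
r = (4×1058 - 54×58)/√((4×934 - 54²)(4×1210 - 58²))
= 1100/√(820×1476) = 1100/√1210320 ≈ 1100/1100.1454 ≈ 0.9999

r ≈ 0.9999


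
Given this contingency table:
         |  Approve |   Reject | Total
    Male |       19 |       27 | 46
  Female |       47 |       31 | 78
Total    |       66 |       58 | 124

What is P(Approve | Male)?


P(Approve | Male) = 19/(19+27) = 19/46

P(Approve|Male) = 19/46 ≈ 41.30%


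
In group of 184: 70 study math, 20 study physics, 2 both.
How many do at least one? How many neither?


|A∪B| = 70+20-2 = 88
Neither = 184-88 = 96

At least one: 88; Neither: 96


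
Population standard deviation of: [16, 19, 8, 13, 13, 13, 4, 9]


Mean = 95/8
  (16-95/8)²=1089/64
  (19-95/8)²=3249/64
  (8-95/8)²=961/64
  (13-95/8)²=81/64
  (13-95/8)²=81/64
  (13-95/8)²=81/64
  (4-95/8)²=3969/64
  (9-95/8)²=529/64
Σ(x-μ)² = 1255/8
σ² = (1255/8)/8 = 1255/64

σ = √(1255/64) ≈ 4.4282


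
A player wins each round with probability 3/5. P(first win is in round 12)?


Geometric: P(X=12) = (1-p)^(k-1)×p = (2/5)^11×3/5 = 6144/244140625

P(X=12) = 6144/244140625 ≈ 0.00%


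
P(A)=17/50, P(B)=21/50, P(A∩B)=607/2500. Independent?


P(A)×P(B) = 357/2500
P(A∩B) = 607/2500
Not equal → NOT independent

No, not independent


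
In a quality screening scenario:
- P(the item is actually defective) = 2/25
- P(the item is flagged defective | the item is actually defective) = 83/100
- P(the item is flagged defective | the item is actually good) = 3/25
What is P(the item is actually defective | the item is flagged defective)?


Using Bayes' theorem:
P(A|B) = P(B|A)·P(A) / P(B)

P(the item is flagged defective) = 83/100 × 2/25 + 3/25 × 23/25
= 83/1250 + 69/625 = 221/1250

P(the item is actually defective|the item is flagged defective) = (83/1250) / (221/1250) = 83/221

P(the item is actually defective|the item is flagged defective) = 83/221 ≈ 37.56%


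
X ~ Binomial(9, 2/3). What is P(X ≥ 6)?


P(X ≥ 6) = Σ P(X=i) for i=6..9
P(X=6) = 1792/6561
P(X=7) = 512/2187
P(X=8) = 256/2187
P(X=9) = 512/19683
Sum = 12800/19683

P(X ≥ 6) = 12800/19683 ≈ 65.03%


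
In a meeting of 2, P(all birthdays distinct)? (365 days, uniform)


P(all different) = Π(365-i)/365 for i=0..1
= (365/365)×(364/365)×...×(364/365)
= 0.997260

P ≈ 0.9973 ≈ 99.73%


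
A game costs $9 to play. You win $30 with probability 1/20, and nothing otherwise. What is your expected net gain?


E[gain] = (30-9)×1/20 + (-9)×19/20
= 21/20 - 171/20 = -15/2

Expected net gain = $-15/2 ≈ $-7.50


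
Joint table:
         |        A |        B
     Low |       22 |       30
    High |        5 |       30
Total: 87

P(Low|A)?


P(Low|A) = 22/(22+5) = 22/27

P = 22/27 ≈ 81.48%


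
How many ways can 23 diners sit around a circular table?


Circular arrangements of 23 distinct objects: fix one position to break rotational symmetry.
(n-1)! = 22! = 1124000727777607680000

1124000727777607680000


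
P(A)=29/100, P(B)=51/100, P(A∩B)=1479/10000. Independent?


P(A)×P(B) = 1479/10000
P(A∩B) = 1479/10000
Equal ✓ → Independent

Yes, independent


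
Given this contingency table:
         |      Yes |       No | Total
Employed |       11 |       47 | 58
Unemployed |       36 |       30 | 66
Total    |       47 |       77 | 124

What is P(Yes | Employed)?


P(Yes | Employed) = 11/(11+47) = 11/58

P(Yes|Employed) = 11/58 ≈ 18.97%


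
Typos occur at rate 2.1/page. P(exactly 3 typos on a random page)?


Poisson(λ=2.1): P(X=3) = e^(-λ)×λ^k/k!
= e^(-2.1) × 2.1^3 / 3!
≈ 0.1224564283 × 9.261 / 6 ≈ 0.189011

P(X=3) ≈ 0.189011 ≈ 18.90%


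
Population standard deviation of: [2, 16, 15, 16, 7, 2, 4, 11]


Mean = 73/8
  (2-73/8)²=3249/64
  (16-73/8)²=3025/64
  (15-73/8)²=2209/64
  (16-73/8)²=3025/64
  (7-73/8)²=289/64
  (2-73/8)²=3249/64
  (4-73/8)²=1681/64
  (11-73/8)²=225/64
Σ(x-μ)² = 2119/8
σ² = (2119/8)/8 = 2119/64

σ = √(2119/64) ≈ 5.7541


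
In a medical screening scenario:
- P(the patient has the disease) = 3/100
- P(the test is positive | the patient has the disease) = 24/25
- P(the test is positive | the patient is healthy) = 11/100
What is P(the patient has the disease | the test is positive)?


Using Bayes' theorem:
P(A|B) = P(B|A)·P(A) / P(B)

P(the test is positive) = 24/25 × 3/100 + 11/100 × 97/100
= 18/625 + 1067/10000 = 271/2000

P(the patient has the disease|the test is positive) = (18/625) / (271/2000) = 288/1355

P(the patient has the disease|the test is positive) = 288/1355 ≈ 21.25%


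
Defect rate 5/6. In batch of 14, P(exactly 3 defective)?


Binomial: P(X=3) = C(14,3)×p^3×(1-p)^11
= 364 × 125/216 × 1/362797056 = 11375/19591041024

P(X=3) = 11375/19591041024 ≈ 0.00%


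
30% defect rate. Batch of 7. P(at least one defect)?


P(all good) = (7/10)^7 = 823543/10000000
P(≥1 defect) = 9176457/10000000

P = 9176457/10000000 ≈ 91.76%


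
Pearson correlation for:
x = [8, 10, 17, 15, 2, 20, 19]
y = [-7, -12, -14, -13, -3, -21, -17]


n=7, Σx=91, Σy=-87, Σxy=-1358, Σx²=1443, Σy²=1297
r = (7×(-1358) - 91×(-87))/√((7×1443 - 91²)(7×1297 - (-87)²))
= -1589/√(1820×1510) = -1589/√2748200 ≈ -1589/1657.7696 ≈ -0.9585

r ≈ -0.9585


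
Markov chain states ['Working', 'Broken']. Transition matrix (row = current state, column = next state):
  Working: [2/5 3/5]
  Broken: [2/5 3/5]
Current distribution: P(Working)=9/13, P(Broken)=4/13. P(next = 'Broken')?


P(next=Broken) = Σᵢ P(now=i)×P(i→Broken)
= 9/13×3/5 + 4/13×3/5
= 27/65 + 12/65 = 3/5

P = 3/5 ≈ 0.6000


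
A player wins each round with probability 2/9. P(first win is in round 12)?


Geometric: P(X=12) = (1-p)^(k-1)×p = (7/9)^11×2/9 = 3954653486/282429536481

P(X=12) = 3954653486/282429536481 ≈ 1.40%


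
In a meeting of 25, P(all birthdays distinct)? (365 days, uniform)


P(all different) = Π(365-i)/365 for i=0..24
= (365/365)×(364/365)×...×(341/365)
= 0.431300

P ≈ 0.4313 ≈ 43.13%


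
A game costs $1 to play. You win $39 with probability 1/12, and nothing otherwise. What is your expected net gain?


E[gain] = (39-1)×1/12 + (-1)×11/12
= 19/6 - 11/12 = 9/4

Expected net gain = $9/4 ≈ $2.25


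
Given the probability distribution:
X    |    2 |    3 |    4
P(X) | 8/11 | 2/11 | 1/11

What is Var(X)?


E[X] = 26/11
E[X²] = 6
Var(X) = E[X²] - (E[X])² = 6 - 676/121 = 50/121

Var(X) = 50/121 ≈ 0.4132


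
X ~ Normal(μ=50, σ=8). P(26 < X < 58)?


z₁=(26-50)/8=-3.0, z₂=(58-50)/8=1.0
P = Φ(1.0) - Φ(-3.0) = 0.841345 - 0.001350 = 0.839995 ≈ 0.8400

P(26 < X < 58) ≈ 0.8400


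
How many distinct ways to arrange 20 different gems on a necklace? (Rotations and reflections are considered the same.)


Free circular arrangements: rotations and reflections both identified.
(n-1)!/2 = 19!/2 = 121645100408832000/2 = 60822550204416000

60822550204416000


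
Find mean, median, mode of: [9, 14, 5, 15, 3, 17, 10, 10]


Sorted: [3, 5, 9, 10, 10, 14, 15, 17]
Mean = 83/8
Median = 10
Freq: {9: 1, 14: 1, 5: 1, 15: 1, 3: 1, 17: 1, 10: 2}
Mode: [10]

Mean=83/8, Median=10, Mode=10


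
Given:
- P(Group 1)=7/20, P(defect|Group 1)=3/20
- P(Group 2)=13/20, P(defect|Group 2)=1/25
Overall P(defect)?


P(B) = Σ P(B|Aᵢ)×P(Aᵢ)
  3/20×7/20 = 21/400
  1/25×13/20 = 13/500
Sum = 157/2000

P(defect) = 157/2000 ≈ 7.85%


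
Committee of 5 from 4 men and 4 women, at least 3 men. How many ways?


Count by #men:
  3M,2W: C(4,3)×C(4,2)=24
  4M,1W: C(4,4)×C(4,1)=4
Total = 28

28


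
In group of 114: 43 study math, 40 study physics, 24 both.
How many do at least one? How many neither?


|A∪B| = 43+40-24 = 59
Neither = 114-59 = 55

At least one: 59; Neither: 55


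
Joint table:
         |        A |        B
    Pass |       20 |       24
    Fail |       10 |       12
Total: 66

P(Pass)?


P(Pass) = (20+24)/66 = 44/66 = 2/3

P(Pass) = 2/3 ≈ 66.67%
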